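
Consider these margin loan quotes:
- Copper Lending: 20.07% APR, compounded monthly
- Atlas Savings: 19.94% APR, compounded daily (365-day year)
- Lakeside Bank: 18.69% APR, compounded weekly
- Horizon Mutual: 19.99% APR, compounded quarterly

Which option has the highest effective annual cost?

Copper Lending: (1 + 0.2007/12)^12 − 1 = 22.023%
Atlas Savings: (1 + 0.1994/365)^365 − 1 = 22.060%
Lakeside Bank: (1 + 0.1869/52)^52 − 1 = 20.510%
Horizon Mutual: (1 + 0.1999/4)^4 − 1 = 21.539%
The highest effective annual rate is Atlas Savings at 22.060%.

Atlas Savings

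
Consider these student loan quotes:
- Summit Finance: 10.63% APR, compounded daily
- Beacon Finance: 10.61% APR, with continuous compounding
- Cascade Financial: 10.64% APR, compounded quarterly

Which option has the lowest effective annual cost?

Summit Finance: (1 + 0.1063/365)^365 − 1 = 11.214%
Beacon Finance: e^0.1061 − 1 = 11.193%
Cascade Financial: (1 + 0.1064/4)^4 − 1 = 11.072%
The lowest effective annual rate is Cascade Financial at 11.072%.

Cascade Financial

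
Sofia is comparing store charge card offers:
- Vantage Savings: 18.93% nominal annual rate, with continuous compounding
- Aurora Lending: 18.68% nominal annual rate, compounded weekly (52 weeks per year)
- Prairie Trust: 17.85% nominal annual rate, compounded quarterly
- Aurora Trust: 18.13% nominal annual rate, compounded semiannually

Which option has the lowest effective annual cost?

Aurora Trust

Vantage Savings: e^0.1893 − 1 = 20.840%
Aurora Lending: (1 + 0.1868/52)^52 − 1 = 20.498%
Prairie Trust: (1 + 0.1785/4)^4 − 1 = 19.081%
Aurora Trust: (1 + 0.1813/2)^2 − 1 = 18.952%
The lowest effective annual rate is Aurora Trust at 18.952%.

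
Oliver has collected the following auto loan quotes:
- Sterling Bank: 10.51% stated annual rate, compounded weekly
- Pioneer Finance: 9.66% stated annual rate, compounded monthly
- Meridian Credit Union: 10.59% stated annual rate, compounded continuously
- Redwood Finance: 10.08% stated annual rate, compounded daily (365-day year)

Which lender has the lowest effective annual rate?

Pioneer Finance

Sterling Bank: (1 + 0.1051/52)^52 − 1 = 11.070%
Pioneer Finance: (1 + 0.0966/12)^12 − 1 = 10.099%
Meridian Credit Union: e^0.1059 − 1 = 11.171%
Redwood Finance: (1 + 0.1008/365)^365 − 1 = 10.604%
The lowest effective annual rate is Pioneer Finance at 10.099%.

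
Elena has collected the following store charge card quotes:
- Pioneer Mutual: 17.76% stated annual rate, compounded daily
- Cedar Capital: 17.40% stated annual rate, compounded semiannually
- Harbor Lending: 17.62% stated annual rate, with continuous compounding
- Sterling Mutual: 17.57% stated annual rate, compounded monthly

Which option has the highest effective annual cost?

Pioneer Mutual

Pioneer Mutual: (1 + 0.1776/365)^365 − 1 = 19.430%
Cedar Capital: (1 + 0.1740/2)^2 − 1 = 18.157%
Harbor Lending: e^0.1762 − 1 = 19.268%
Sterling Mutual: (1 + 0.1757/12)^12 − 1 = 19.056%
The highest effective annual rate is Pioneer Mutual at 19.430%.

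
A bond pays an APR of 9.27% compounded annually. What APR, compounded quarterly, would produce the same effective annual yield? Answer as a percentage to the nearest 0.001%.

8.964%

Compounded annually, EAR = nominal = 0.092700.
Solve (1 + r/4)^4 = 1.092700: r/4 = 1.092700^(1/4) − 1 = 0.022410, so r = 0.089641 = 8.964%.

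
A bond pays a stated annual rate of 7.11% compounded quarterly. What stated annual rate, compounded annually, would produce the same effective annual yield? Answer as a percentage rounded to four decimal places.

EAR = (1 + 0.0711/4)^4 − 1 = 0.073018.
Compounded annually, the equivalent nominal rate is the EAR itself: 7.3018%.

7.3018%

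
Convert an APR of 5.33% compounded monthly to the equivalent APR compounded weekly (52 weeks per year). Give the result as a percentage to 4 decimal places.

5.3209%

EAR = (1 + 0.0533/12)^12 − 1 = 0.054622.
Solve (1 + r/52)^52 = 1.054622: r/52 = 1.054622^(1/52) − 1 = 0.001023, so r = 0.053209 = 5.3209%.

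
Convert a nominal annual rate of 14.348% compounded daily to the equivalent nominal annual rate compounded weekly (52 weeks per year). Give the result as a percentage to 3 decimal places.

14.365%

EAR = (1 + 0.14348/365)^365 − 1 = 0.154251.
Solve (1 + r/52)^52 = 1.154251: r/52 = 1.154251^(1/52) − 1 = 0.002762, so r = 0.143650 = 14.365%.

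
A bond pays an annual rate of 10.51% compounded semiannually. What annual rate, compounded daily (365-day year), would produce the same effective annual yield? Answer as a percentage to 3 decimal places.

EAR = (1 + 0.1051/2)^2 − 1 = 0.107862.
Solve (1 + r/365)^365 = 1.107862: r/365 = 1.107862^(1/365) − 1 = 0.000281, so r = 0.102446 = 10.245%.

10.245%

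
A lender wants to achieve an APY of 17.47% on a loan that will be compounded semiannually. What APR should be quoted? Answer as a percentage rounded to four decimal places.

16.7672%

(1 + r/2)^2 − 1 = 0.1747, so 1 + r/2 = 1.1747^(1/2).
r/2 = 0.083836, so r = 0.167672 = 16.7672%.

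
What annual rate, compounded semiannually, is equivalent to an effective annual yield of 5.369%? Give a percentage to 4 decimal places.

(1 + r/2)^2 − 1 = 0.05369, so 1 + r/2 = 1.05369^(1/2).
r/2 = 0.026494, so r = 0.052988 = 5.2988%.

5.2988%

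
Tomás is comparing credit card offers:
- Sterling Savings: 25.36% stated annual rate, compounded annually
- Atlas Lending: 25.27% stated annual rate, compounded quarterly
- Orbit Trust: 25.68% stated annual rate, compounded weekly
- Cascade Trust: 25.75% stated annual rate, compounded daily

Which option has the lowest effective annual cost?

Sterling Savings

Sterling Savings: compounded annually, EAR = 25.360%
Atlas Lending: (1 + 0.2527/4)^4 − 1 = 27.767%
Orbit Trust: (1 + 0.2568/52)^52 − 1 = 29.197%
Cascade Trust: (1 + 0.2575/365)^365 − 1 = 29.357%
The lowest effective annual rate is Sterling Savings at 25.360%.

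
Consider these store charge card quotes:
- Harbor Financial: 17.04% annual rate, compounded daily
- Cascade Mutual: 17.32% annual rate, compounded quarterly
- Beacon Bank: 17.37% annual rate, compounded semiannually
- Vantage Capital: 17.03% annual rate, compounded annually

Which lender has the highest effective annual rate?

Harbor Financial

Harbor Financial: (1 + 0.1704/365)^365 − 1 = 18.573%
Cascade Mutual: (1 + 0.1732/4)^4 − 1 = 18.478%
Beacon Bank: (1 + 0.1737/2)^2 − 1 = 18.124%
Vantage Capital: compounded annually, EAR = 17.030%
The highest effective annual rate is Harbor Financial at 18.573%.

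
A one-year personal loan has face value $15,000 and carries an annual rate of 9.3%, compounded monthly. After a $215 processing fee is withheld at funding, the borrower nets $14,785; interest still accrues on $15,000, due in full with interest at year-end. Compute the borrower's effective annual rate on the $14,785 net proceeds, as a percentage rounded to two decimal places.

11.30%

Amount owed after one year: 15,000 × (1 + 0.093/12)^12 = 15,000 × 1.097068 = $16,456.03.
Effective rate on net proceeds: 16,456.03 / 14,785 − 1 = 0.113022 = 11.30%.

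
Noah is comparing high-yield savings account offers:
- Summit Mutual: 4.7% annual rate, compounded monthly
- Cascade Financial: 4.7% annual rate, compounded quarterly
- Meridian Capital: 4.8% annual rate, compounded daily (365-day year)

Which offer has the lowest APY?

Cascade Financial

Summit Mutual: (1 + 0.047/12)^12 − 1 = 4.803%
Cascade Financial: (1 + 0.047/4)^4 − 1 = 4.783%
Meridian Capital: (1 + 0.048/365)^365 − 1 = 4.917%
The lowest effective annual rate is Cascade Financial at 4.783%.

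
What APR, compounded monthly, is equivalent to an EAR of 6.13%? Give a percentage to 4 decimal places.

(1 + r/12)^12 − 1 = 0.0613, so 1 + r/12 = 1.0613^(1/12).
r/12 = 0.004970, so r = 0.059642 = 5.9642%.

5.9642%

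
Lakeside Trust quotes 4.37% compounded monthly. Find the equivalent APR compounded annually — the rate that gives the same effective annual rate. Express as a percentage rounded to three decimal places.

4.459%

EAR = (1 + 0.0437/12)^12 − 1 = 0.044586.
Compounded annually, the equivalent nominal rate is the EAR itself: 4.459%.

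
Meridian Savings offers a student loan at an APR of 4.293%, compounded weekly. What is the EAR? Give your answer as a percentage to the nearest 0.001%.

EAR = (1 + 0.04293/52)^52 − 1.
= (1 + 0.000826)^52 − 1 = 1.043846 − 1 = 4.385%.

4.385%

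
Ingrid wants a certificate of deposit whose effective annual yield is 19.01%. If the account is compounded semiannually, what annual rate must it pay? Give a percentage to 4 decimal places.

(1 + r/2)^2 − 1 = 0.1901, so 1 + r/2 = 1.1901^(1/2).
r/2 = 0.090917, so r = 0.181834 = 18.1834%.

18.1834%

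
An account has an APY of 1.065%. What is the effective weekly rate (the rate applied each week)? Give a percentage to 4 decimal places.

0.0204%

The per-week rate i satisfies (1 + i)^52 = 1 + 0.01065.
i = 1.01065^(1/52) − 1 = 0.0002037 = 0.0204%.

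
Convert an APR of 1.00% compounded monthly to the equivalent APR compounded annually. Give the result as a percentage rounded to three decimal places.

EAR = (1 + 0.0100/12)^12 − 1 = 0.010046.
Compounded annually, the equivalent nominal rate is the EAR itself: 1.005%.

1.005%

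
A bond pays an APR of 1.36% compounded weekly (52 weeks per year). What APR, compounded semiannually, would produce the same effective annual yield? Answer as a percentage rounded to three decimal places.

EAR = (1 + 0.0136/52)^52 − 1 = 0.013691.
Solve (1 + r/2)^2 = 1.013691: r/2 = 1.013691^(1/2) − 1 = 0.006822, so r = 0.013645 = 1.364%.

1.364%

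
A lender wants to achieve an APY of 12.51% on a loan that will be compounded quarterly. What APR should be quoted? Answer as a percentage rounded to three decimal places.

11.963%

(1 + r/4)^4 − 1 = 0.1251, so 1 + r/4 = 1.1251^(1/4).
r/4 = 0.029906, so r = 0.119626 = 11.963%.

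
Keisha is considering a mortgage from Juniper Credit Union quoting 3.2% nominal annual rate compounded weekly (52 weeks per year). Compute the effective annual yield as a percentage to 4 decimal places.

3.2507%

EAR = (1 + 0.032/52)^52 − 1.
= (1 + 0.000615)^52 − 1 = 1.032507 − 1 = 3.2507%.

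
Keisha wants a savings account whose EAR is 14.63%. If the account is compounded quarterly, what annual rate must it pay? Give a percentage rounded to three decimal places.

13.890%

(1 + r/4)^4 − 1 = 0.1463, so 1 + r/4 = 1.1463^(1/4).
r/4 = 0.034724, so r = 0.138896 = 13.890%.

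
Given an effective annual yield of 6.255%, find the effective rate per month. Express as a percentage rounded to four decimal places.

0.5069%

The per-month rate i satisfies (1 + i)^12 = 1 + 0.06255.
i = 1.06255^(1/12) − 1 = 0.0050688 = 0.5069%.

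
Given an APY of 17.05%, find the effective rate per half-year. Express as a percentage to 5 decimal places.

8.18965%

The per-half-year rate i satisfies (1 + i)^2 = 1 + 0.1705.
i = 1.1705^(1/2) − 1 = 0.0818965 = 8.18965%.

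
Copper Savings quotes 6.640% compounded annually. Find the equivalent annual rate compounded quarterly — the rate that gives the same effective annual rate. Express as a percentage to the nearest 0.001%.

6.481%

Compounded annually, EAR = nominal = 0.066400.
Solve (1 + r/4)^4 = 1.066400: r/4 = 1.066400^(1/4) − 1 = 0.016202, so r = 0.064808 = 6.481%.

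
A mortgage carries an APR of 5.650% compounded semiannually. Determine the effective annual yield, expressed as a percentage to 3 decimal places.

EAR = (1 + 0.05650/2)^2 − 1.
= (1 + 0.028250)^2 − 1 = 1.057298 − 1 = 5.730%.

5.730%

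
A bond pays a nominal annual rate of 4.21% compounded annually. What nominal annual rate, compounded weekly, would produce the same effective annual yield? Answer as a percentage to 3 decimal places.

4.125%

Compounded annually, EAR = nominal = 0.042100.
Solve (1 + r/52)^52 = 1.042100: r/52 = 1.042100^(1/52) − 1 = 0.000793, so r = 0.041254 = 4.125%.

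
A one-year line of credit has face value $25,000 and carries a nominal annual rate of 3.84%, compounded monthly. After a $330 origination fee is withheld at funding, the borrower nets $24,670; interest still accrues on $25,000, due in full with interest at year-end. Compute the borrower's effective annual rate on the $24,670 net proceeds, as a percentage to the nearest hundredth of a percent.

5.30%

Amount owed after one year: 25,000 × (1 + 0.0384/12)^12 = 25,000 × 1.039083 = $25,977.08.
Effective rate on net proceeds: 25,977.08 / 24,670 − 1 = 0.052982 = 5.30%.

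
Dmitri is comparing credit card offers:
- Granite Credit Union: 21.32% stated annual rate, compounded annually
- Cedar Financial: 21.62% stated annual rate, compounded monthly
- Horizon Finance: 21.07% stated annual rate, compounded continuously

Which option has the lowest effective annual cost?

Granite Credit Union: compounded annually, EAR = 21.320%
Cedar Financial: (1 + 0.2162/12)^12 − 1 = 23.896%
Horizon Finance: e^0.2107 − 1 = 23.454%
The lowest effective annual rate is Granite Credit Union at 21.320%.

Granite Credit Union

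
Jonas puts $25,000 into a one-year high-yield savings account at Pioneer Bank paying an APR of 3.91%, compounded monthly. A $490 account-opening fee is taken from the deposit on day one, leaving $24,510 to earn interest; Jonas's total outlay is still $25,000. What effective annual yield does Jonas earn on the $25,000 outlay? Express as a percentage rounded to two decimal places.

Value after one year: 24,510 × (1 + 0.0391/12)^12 = 24,510 × 1.039808 = $25,485.70.
Effective yield on the $25,000 outlay: 25,485.70 / 25,000 − 1 = 0.019428 = 1.94%.

1.94%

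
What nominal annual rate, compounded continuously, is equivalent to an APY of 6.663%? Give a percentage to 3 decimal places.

6.450%

Continuous: nominal r satisfies e^r − 1 = 0.06663.
r = ln(1 + 0.06663) = ln(1.06663) = 0.064504 = 6.450%.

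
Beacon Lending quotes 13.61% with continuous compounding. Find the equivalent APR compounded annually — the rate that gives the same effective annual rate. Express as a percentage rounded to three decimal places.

EAR under continuous compounding: e^0.1361 − 1 = 0.145796.
Compounded annually, the equivalent nominal rate is the EAR itself: 14.580%.

14.580%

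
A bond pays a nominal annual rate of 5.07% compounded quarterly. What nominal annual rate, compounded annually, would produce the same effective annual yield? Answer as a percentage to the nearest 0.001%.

5.167%

EAR = (1 + 0.0507/4)^4 − 1 = 0.051672.
Compounded annually, the equivalent nominal rate is the EAR itself: 5.167%.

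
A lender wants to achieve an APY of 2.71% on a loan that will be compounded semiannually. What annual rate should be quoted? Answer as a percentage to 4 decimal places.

2.6919%

(1 + r/2)^2 − 1 = 0.0271, so 1 + r/2 = 1.0271^(1/2).
r/2 = 0.013459, so r = 0.026919 = 2.6919%.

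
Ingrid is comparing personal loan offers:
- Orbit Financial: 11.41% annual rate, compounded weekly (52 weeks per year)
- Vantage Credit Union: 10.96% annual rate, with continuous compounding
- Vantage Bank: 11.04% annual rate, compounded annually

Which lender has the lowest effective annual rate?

Orbit Financial: (1 + 0.1141/52)^52 − 1 = 12.072%
Vantage Credit Union: e^0.1096 − 1 = 11.583%
Vantage Bank: compounded annually, EAR = 11.040%
The lowest effective annual rate is Vantage Bank at 11.040%.

Vantage Bank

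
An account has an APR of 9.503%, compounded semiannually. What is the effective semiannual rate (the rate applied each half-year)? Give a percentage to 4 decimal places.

4.7515%

With a nominal annual rate compounded semiannually, the periodic rate is the nominal rate divided by 2.
i = 0.09503 / 2 = 0.0475150 = 4.7515%.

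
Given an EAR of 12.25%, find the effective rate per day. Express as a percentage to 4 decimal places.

0.0317%

The per-day rate i satisfies (1 + i)^365 = 1 + 0.1225.
i = 1.1225^(1/365) − 1 = 0.0003166 = 0.0317%.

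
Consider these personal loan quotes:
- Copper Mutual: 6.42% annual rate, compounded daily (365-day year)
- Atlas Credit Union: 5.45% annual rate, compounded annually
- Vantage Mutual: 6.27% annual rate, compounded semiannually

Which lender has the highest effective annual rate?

Copper Mutual

Copper Mutual: (1 + 0.0642/365)^365 − 1 = 6.630%
Atlas Credit Union: compounded annually, EAR = 5.450%
Vantage Mutual: (1 + 0.0627/2)^2 − 1 = 6.368%
The highest effective annual rate is Copper Mutual at 6.630%.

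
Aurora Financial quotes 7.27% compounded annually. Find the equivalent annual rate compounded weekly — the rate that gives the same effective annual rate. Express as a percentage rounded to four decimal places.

7.0226%

Compounded annually, EAR = nominal = 0.072700.
Solve (1 + r/52)^52 = 1.072700: r/52 = 1.072700^(1/52) − 1 = 0.001351, so r = 0.070226 = 7.0226%.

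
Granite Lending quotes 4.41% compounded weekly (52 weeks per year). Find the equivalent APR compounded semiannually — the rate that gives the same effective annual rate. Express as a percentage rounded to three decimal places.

4.457%

EAR = (1 + 0.0441/52)^52 − 1 = 0.045067.
Solve (1 + r/2)^2 = 1.045067: r/2 = 1.045067^(1/2) − 1 = 0.022285, so r = 0.044571 = 4.457%.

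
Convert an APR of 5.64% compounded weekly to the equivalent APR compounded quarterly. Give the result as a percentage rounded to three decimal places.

EAR = (1 + 0.0564/52)^52 − 1 = 0.057988.
Solve (1 + r/4)^4 = 1.057988: r/4 = 1.057988^(1/4) − 1 = 0.014192, so r = 0.056768 = 5.677%.

5.677%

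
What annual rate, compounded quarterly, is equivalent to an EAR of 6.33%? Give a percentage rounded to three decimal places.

6.185%

(1 + r/4)^4 − 1 = 0.0633, so 1 + r/4 = 1.0633^(1/4).
r/4 = 0.015463, so r = 0.061851 = 6.185%.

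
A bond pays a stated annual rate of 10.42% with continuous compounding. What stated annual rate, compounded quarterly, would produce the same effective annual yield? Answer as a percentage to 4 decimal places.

EAR under continuous compounding: e^0.1042 − 1 = 0.109822.
Solve (1 + r/4)^4 = 1.109822: r/4 = 1.109822^(1/4) − 1 = 0.026392, so r = 0.105569 = 10.5569%.

10.5569%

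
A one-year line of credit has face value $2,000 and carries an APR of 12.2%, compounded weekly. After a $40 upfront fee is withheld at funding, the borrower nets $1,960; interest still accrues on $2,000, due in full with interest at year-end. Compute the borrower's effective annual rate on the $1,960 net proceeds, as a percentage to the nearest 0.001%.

15.265%

Amount owed after one year: 2,000 × (1 + 0.122/52)^52 = 2,000 × 1.129593 = $2,259.19.
Effective rate on net proceeds: 2,259.19 / 1,960 − 1 = 0.152646 = 15.265%.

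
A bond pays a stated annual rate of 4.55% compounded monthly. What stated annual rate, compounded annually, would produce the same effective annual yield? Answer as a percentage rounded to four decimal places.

EAR = (1 + 0.0455/12)^12 − 1 = 0.046461.
Compounded annually, the equivalent nominal rate is the EAR itself: 4.6461%.

4.6461%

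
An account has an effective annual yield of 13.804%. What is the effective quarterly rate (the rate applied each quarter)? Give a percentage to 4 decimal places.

3.2855%

The per-quarter rate i satisfies (1 + i)^4 = 1 + 0.13804.
i = 1.13804^(1/4) − 1 = 0.0328551 = 3.2855%.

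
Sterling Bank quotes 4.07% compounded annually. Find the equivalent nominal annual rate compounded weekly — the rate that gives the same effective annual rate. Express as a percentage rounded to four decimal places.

3.9909%

Compounded annually, EAR = nominal = 0.040700.
Solve (1 + r/52)^52 = 1.040700: r/52 = 1.040700^(1/52) − 1 = 0.000767, so r = 0.039909 = 3.9909%.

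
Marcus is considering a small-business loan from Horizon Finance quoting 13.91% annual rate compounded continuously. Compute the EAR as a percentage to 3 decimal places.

With continuous compounding, EAR = e^0.1391 − 1.
e^0.1391 = 1.149239, so EAR = 0.149239 = 14.924%.

14.924%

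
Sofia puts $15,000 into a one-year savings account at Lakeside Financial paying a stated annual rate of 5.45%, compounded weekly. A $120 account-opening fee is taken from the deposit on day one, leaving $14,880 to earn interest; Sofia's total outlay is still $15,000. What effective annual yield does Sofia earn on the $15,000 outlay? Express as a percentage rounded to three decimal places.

Value after one year: 14,880 × (1 + 0.0545/52)^52 = 14,880 × 1.055982 = $15,713.02.
Effective yield on the $15,000 outlay: 15,713.02 / 15,000 − 1 = 0.047534 = 4.753%.

4.753%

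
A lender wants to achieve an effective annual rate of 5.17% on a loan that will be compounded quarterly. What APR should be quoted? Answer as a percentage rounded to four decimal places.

5.0727%

(1 + r/4)^4 − 1 = 0.0517, so 1 + r/4 = 1.0517^(1/4).
r/4 = 0.012682, so r = 0.050727 = 5.0727%.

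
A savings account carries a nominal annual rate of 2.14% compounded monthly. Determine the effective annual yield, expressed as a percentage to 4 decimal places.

EAR = (1 + 0.0214/12)^12 − 1.
= (1 + 0.001783)^12 − 1 = 1.021611 − 1 = 2.1611%.

2.1611%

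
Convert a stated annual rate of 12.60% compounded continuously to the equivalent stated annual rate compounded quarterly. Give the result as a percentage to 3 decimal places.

12.801%

EAR under continuous compounding: e^0.1260 − 1 = 0.134282.
Solve (1 + r/4)^4 = 1.134282: r/4 = 1.134282^(1/4) − 1 = 0.032001, so r = 0.128006 = 12.801%.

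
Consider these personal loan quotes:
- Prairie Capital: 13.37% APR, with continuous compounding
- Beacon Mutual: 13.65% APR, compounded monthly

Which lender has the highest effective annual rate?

Beacon Mutual

Prairie Capital: e^0.1337 − 1 = 14.305%
Beacon Mutual: (1 + 0.1365/12)^12 − 1 = 14.537%
The highest effective annual rate is Beacon Mutual at 14.537%.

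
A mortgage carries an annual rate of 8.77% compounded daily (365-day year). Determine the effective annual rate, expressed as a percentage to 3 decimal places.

9.165%

EAR = (1 + 0.0877/365)^365 − 1.
= (1 + 0.000240)^365 − 1 = 1.091649 − 1 = 9.165%.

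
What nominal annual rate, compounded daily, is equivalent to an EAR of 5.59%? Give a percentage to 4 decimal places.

5.4398%

(1 + r/365)^365 − 1 = 0.0559, so 1 + r/365 = 1.0559^(1/365).
r/365 = 0.000149, so r = 0.054398 = 5.4398%.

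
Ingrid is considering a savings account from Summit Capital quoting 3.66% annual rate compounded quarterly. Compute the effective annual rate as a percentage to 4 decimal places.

EAR = (1 + 0.0366/4)^4 − 1.
= 1.037105 − 1 = 3.7105%.

3.7105%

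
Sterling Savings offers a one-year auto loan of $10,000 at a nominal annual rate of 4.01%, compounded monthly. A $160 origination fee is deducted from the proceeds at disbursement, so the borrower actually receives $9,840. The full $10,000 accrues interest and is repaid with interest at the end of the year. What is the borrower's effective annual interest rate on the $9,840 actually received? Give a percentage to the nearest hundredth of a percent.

Amount owed after one year: 10,000 × (1 + 0.0401/12)^12 = 10,000 × 1.040845 = $10,408.45.
Effective rate on net proceeds: 10,408.45 / 9,840 − 1 = 0.057770 = 5.78%.

5.78%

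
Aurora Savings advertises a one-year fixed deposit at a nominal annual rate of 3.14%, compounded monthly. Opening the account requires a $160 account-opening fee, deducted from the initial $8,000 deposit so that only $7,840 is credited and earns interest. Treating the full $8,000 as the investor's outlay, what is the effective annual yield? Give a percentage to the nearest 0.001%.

1.122%

Value after one year: 7,840 × (1 + 0.0314/12)^12 = 7,840 × 1.031856 = $8,089.75.
Effective yield on the $8,000 outlay: 8,089.75 / 8,000 − 1 = 0.011219 = 1.122%.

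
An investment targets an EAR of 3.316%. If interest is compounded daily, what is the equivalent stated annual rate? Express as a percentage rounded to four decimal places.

(1 + r/365)^365 − 1 = 0.03316, so 1 + r/365 = 1.03316^(1/365).
r/365 = 0.000089, so r = 0.032624 = 3.2624%.

3.2624%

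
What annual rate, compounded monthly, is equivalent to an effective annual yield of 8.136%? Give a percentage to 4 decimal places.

7.8475%

(1 + r/12)^12 − 1 = 0.08136, so 1 + r/12 = 1.08136^(1/12).
r/12 = 0.006540, so r = 0.078475 = 7.8475%.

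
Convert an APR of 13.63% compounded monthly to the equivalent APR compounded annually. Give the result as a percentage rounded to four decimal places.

14.5146%

EAR = (1 + 0.1363/12)^12 − 1 = 0.145146.
Compounded annually, the equivalent nominal rate is the EAR itself: 14.5146%.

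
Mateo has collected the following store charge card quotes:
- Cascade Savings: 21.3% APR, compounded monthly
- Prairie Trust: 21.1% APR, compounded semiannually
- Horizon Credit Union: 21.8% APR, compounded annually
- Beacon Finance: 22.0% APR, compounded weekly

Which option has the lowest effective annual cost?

Cascade Savings: (1 + 0.213/12)^12 − 1 = 23.508%
Prairie Trust: (1 + 0.211/2)^2 − 1 = 22.213%
Horizon Credit Union: compounded annually, EAR = 21.800%
Beacon Finance: (1 + 0.220/52)^52 − 1 = 24.550%
The lowest effective annual rate is Horizon Credit Union at 21.800%.

Horizon Credit Union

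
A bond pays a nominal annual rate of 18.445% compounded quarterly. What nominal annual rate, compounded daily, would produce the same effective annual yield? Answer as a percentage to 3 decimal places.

EAR = (1 + 0.18445/4)^4 − 1 = 0.197605.
Solve (1 + r/365)^365 = 1.197605: r/365 = 1.197605^(1/365) − 1 = 0.000494, so r = 0.180368 = 18.037%.

18.037%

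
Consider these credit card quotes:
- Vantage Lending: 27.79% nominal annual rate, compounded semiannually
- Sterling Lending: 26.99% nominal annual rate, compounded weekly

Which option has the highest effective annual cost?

Sterling Lending

Vantage Lending: (1 + 0.2779/2)^2 − 1 = 29.721%
Sterling Lending: (1 + 0.2699/52)^52 − 1 = 30.892%
The highest effective annual rate is Sterling Lending at 30.892%.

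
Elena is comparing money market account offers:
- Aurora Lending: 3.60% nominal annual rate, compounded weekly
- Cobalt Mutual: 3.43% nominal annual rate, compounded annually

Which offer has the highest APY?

Aurora Lending

Aurora Lending: (1 + 0.0360/52)^52 − 1 = 3.664%
Cobalt Mutual: compounded annually, EAR = 3.430%
The highest effective annual rate is Aurora Lending at 3.664%.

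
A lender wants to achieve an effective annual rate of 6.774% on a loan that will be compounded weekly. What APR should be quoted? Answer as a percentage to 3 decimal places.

(1 + r/52)^52 − 1 = 0.06774, so 1 + r/52 = 1.06774^(1/52).
r/52 = 0.001261, so r = 0.065586 = 6.559%.

6.559%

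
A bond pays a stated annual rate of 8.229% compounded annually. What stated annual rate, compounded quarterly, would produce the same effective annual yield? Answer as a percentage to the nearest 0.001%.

7.987%

Compounded annually, EAR = nominal = 0.082290.
Solve (1 + r/4)^4 = 1.082290: r/4 = 1.082290^(1/4) − 1 = 0.019967, so r = 0.079866 = 7.987%.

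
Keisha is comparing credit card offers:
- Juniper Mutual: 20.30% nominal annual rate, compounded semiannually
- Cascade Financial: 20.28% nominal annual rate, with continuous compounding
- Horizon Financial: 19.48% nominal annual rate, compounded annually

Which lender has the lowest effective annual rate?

Juniper Mutual: (1 + 0.2030/2)^2 − 1 = 21.330%
Cascade Financial: e^0.2028 − 1 = 22.483%
Horizon Financial: compounded annually, EAR = 19.480%
The lowest effective annual rate is Horizon Financial at 19.480%.

Horizon Financial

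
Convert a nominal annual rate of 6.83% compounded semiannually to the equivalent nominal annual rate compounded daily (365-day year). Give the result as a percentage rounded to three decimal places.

EAR = (1 + 0.0683/2)^2 − 1 = 0.069466.
Solve (1 + r/365)^365 = 1.069466: r/365 = 1.069466^(1/365) − 1 = 0.000184, so r = 0.067166 = 6.717%.

6.717%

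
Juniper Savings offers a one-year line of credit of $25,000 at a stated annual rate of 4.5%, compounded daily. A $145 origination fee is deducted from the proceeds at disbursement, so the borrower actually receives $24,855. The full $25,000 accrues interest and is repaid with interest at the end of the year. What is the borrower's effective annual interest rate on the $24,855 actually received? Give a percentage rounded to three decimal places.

5.213%

Amount owed after one year: 25,000 × (1 + 0.045/365)^365 = 25,000 × 1.046025 = $26,150.62.
Effective rate on net proceeds: 26,150.62 / 24,855 − 1 = 0.052127 = 5.213%.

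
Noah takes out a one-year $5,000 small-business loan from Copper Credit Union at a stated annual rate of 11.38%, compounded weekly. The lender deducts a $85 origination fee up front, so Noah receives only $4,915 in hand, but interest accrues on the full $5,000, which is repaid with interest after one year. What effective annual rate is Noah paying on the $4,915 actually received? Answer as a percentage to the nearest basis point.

Amount owed after one year: 5,000 × (1 + 0.1138/52)^52 = 5,000 × 1.120389 = $5,601.94.
Effective rate on net proceeds: 5,601.94 / 4,915 − 1 = 0.139765 = 13.98%.

13.98%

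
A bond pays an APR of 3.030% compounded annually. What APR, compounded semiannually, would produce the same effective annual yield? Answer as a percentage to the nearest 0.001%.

3.007%

Compounded annually, EAR = nominal = 0.030300.
Solve (1 + r/2)^2 = 1.030300: r/2 = 1.030300^(1/2) − 1 = 0.015037, so r = 0.030074 = 3.007%.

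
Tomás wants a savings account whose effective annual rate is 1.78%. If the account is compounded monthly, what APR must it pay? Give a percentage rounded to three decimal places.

1.766%

(1 + r/12)^12 − 1 = 0.0178, so 1 + r/12 = 1.0178^(1/12).
r/12 = 0.001471, so r = 0.017656 = 1.766%.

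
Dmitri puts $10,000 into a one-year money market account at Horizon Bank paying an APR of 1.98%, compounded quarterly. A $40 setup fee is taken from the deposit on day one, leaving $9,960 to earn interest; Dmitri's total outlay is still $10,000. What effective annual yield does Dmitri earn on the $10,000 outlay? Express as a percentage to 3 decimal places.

Value after one year: 9,960 × (1 + 0.0198/4)^4 = 9,960 × 1.019948 = $10,158.68.
Effective yield on the $10,000 outlay: 10,158.68 / 10,000 − 1 = 0.015868 = 1.587%.

1.587%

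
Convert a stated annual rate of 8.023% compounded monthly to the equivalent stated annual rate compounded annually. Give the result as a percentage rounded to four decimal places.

EAR = (1 + 0.08023/12)^12 − 1 = 0.083247.
Compounded annually, the equivalent nominal rate is the EAR itself: 8.3247%.

8.3247%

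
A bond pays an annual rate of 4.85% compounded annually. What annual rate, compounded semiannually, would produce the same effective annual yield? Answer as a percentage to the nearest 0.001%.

4.793%

Compounded annually, EAR = nominal = 0.048500.
Solve (1 + r/2)^2 = 1.048500: r/2 = 1.048500^(1/2) − 1 = 0.023963, so r = 0.047926 = 4.793%.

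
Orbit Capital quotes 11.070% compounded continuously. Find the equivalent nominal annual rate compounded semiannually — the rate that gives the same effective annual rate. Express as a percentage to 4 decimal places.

11.3821%

EAR under continuous compounding: e^0.11070 − 1 = 0.117060.
Solve (1 + r/2)^2 = 1.117060: r/2 = 1.117060^(1/2) − 1 = 0.056910, so r = 0.113821 = 11.3821%.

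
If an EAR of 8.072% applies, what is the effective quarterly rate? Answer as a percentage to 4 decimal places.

1.9596%

The per-quarter rate i satisfies (1 + i)^4 = 1 + 0.08072.
i = 1.08072^(1/4) − 1 = 0.0195964 = 1.9596%.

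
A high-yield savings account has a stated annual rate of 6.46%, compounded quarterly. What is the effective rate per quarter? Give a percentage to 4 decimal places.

With a nominal annual rate compounded quarterly, the periodic rate is the nominal rate divided by 4.
i = 0.0646 / 4 = 0.0161500 = 1.6150%.

1.6150%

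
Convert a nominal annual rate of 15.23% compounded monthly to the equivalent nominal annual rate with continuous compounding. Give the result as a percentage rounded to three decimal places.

15.134%

EAR = (1 + 0.1523/12)^12 − 1 = 0.163394.
Equivalent continuous rate: r = ln(1 + 0.163394) = 0.151342 = 15.134%.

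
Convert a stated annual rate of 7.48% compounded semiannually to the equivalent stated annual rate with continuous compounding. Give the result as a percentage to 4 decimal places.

7.3435%

EAR = (1 + 0.0748/2)^2 − 1 = 0.076199.
Equivalent continuous rate: r = ln(1 + 0.076199) = 0.073435 = 7.3435%.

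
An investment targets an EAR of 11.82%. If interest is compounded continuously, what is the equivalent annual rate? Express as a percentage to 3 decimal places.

11.172%

Continuous: nominal r satisfies e^r − 1 = 0.1182.
r = ln(1 + 0.1182) = ln(1.1182) = 0.111720 = 11.172%.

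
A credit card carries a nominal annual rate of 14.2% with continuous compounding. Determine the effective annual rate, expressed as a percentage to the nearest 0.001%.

With continuous compounding, EAR = e^0.142 − 1.
e^0.142 = 1.152577, so EAR = 0.152577 = 15.258%.

15.258%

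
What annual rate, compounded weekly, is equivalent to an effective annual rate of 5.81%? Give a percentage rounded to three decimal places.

(1 + r/52)^52 − 1 = 0.0581, so 1 + r/52 = 1.0581^(1/52).
r/52 = 0.001087, so r = 0.056506 = 5.651%.

5.651%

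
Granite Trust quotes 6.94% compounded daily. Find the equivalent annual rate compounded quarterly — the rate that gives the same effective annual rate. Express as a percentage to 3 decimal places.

7.000%

EAR = (1 + 0.0694/365)^365 − 1 = 0.071858.
Solve (1 + r/4)^4 = 1.071858: r/4 = 1.071858^(1/4) − 1 = 0.017500, so r = 0.069999 = 7.000%.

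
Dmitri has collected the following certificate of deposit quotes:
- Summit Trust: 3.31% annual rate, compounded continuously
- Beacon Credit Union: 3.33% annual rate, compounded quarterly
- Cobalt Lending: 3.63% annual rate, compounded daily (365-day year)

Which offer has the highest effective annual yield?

Summit Trust: e^0.0331 − 1 = 3.365%
Beacon Credit Union: (1 + 0.0333/4)^4 − 1 = 3.372%
Cobalt Lending: (1 + 0.0363/365)^365 − 1 = 3.697%
The highest effective annual rate is Cobalt Lending at 3.697%.

Cobalt Lending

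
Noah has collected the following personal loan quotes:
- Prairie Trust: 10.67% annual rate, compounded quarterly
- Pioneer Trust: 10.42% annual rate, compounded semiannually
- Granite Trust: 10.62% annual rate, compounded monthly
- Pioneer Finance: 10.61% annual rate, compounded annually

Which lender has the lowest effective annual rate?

Prairie Trust: (1 + 0.1067/4)^4 − 1 = 11.105%
Pioneer Trust: (1 + 0.1042/2)^2 − 1 = 10.691%
Granite Trust: (1 + 0.1062/12)^12 − 1 = 11.152%
Pioneer Finance: compounded annually, EAR = 10.610%
The lowest effective annual rate is Pioneer Finance at 10.610%.

Pioneer Finance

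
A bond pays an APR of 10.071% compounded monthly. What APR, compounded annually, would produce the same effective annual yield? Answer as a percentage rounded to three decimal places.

EAR = (1 + 0.10071/12)^12 − 1 = 0.105491.
Compounded annually, the equivalent nominal rate is the EAR itself: 10.549%.

10.549%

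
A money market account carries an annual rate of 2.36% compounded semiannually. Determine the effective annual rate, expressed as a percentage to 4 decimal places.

EAR = (1 + 0.0236/2)^2 − 1.
= (1 + 0.011800)^2 − 1 = 1.023739 − 1 = 2.3739%.

2.3739%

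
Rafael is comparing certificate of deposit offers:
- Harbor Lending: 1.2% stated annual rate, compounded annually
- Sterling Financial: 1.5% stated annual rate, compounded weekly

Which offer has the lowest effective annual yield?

Harbor Lending: compounded annually, EAR = 1.200%
Sterling Financial: (1 + 0.015/52)^52 − 1 = 1.511%
The lowest effective annual rate is Harbor Lending at 1.200%.

Harbor Lending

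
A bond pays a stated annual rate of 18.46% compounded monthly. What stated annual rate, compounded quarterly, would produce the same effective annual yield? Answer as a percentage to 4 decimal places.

EAR = (1 + 0.1846/12)^12 − 1 = 0.201048.
Solve (1 + r/4)^4 = 1.201048: r/4 = 1.201048^(1/4) − 1 = 0.046864, so r = 0.187454 = 18.7454%.

18.7454%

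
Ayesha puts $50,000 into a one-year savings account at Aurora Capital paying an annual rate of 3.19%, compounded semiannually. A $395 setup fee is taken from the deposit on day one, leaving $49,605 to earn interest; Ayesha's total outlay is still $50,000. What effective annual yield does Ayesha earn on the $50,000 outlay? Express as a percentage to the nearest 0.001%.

Value after one year: 49,605 × (1 + 0.0319/2)^2 = 49,605 × 1.032154 = $51,200.02.
Effective yield on the $50,000 outlay: 51,200.02 / 50,000 − 1 = 0.024000 = 2.400%.

2.400%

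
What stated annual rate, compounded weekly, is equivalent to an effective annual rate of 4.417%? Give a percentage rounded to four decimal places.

(1 + r/52)^52 − 1 = 0.04417, so 1 + r/52 = 1.04417^(1/52).
r/52 = 0.000832, so r = 0.043240 = 4.3240%.

4.3240%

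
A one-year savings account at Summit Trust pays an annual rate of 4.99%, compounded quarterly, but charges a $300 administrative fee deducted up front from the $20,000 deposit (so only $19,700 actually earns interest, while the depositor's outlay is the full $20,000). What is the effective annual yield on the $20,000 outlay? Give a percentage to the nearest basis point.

3.51%

Value after one year: 19,700 × (1 + 0.0499/4)^4 = 19,700 × 1.050842 = $20,701.58.
Effective yield on the $20,000 outlay: 20,701.58 / 20,000 − 1 = 0.035079 = 3.51%.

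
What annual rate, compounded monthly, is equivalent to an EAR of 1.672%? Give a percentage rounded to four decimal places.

1.6593%

(1 + r/12)^12 − 1 = 0.01672, so 1 + r/12 = 1.01672^(1/12).
r/12 = 0.001383, so r = 0.016593 = 1.6593%.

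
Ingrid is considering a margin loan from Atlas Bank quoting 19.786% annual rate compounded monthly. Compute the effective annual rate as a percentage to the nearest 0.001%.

EAR = (1 + 0.19786/12)^12 − 1.
= (1 + 0.016488)^12 − 1 = 1.216827 − 1 = 21.683%.

21.683%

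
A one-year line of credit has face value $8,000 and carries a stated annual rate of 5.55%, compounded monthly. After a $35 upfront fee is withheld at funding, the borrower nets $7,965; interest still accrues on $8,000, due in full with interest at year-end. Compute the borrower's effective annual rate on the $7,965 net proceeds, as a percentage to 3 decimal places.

6.158%

Amount owed after one year: 8,000 × (1 + 0.0555/12)^12 = 8,000 × 1.056934 = $8,455.47.
Effective rate on net proceeds: 8,455.47 / 7,965 − 1 = 0.061578 = 6.158%.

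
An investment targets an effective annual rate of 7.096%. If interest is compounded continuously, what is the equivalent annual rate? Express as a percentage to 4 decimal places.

6.8555%

Continuous: nominal r satisfies e^r − 1 = 0.07096.
r = ln(1 + 0.07096) = ln(1.07096) = 0.068555 = 6.8555%.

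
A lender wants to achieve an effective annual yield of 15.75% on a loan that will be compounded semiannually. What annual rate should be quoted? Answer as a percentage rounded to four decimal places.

15.1743%

(1 + r/2)^2 − 1 = 0.1575, so 1 + r/2 = 1.1575^(1/2).
r/2 = 0.075872, so r = 0.151743 = 15.1743%.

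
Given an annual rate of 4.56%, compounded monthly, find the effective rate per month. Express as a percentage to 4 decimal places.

0.3800%

With a nominal annual rate compounded monthly, the periodic rate is the nominal rate divided by 12.
i = 0.0456 / 12 = 0.0038000 = 0.3800%.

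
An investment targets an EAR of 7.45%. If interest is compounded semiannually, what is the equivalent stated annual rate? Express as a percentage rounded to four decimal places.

(1 + r/2)^2 − 1 = 0.0745, so 1 + r/2 = 1.0745^(1/2).
r/2 = 0.036581, so r = 0.073162 = 7.3162%.

7.3162%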